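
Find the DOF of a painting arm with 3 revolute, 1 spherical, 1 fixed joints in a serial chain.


Given: serial robot with 3 revolute, 1 spherical, 1 fixed joints
DOF contribution per joint type: revolute=1, prismatic=1, spherical=3, fixed=0
DOF = 3*1 + 1*3 + 1*0
DOF = 6

6


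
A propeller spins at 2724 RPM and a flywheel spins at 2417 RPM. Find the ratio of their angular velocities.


Given: RPM_A = 2724, RPM_B = 2417
omega = 2*pi*RPM/60, so omega_A/omega_B = RPM_A / RPM_B
omega_A/omega_B = 2724 / 2417
omega_A/omega_B = 2724/2417

2724/2417


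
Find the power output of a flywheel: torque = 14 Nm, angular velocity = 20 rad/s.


Given: tau = 14 Nm, omega = 20 rad/s
Using P = tau * omega
P = 14 * 20
P = 280 W

280 W


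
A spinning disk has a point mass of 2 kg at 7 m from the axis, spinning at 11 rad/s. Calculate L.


Given: m = 2 kg, r = 7 m, omega = 11 rad/s
For a point mass: I = m*r^2
I = 2*7^2 = 2*49 = 98
L = I*omega = 98*11
L = 1078 kg*m^2/s

1078 kg*m^2/s


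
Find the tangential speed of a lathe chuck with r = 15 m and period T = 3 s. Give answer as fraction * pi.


Given: radius r = 15 m, period T = 3 s
Using v = 2*pi*r / T
v = 2*pi*15 / 3
v = 30*pi / 3
v = 10*pi m/s

10*pi m/s


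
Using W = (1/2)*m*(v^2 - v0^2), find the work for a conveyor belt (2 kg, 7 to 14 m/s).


Given: m = 2 kg, v0 = 7 m/s, v = 14 m/s
Using W = (1/2)*m*(v^2 - v0^2)
v^2 = 14^2 = 196
v0^2 = 7^2 = 49
v^2 - v0^2 = 196 - 49 = 147
W = (1/2)*2*147 = 147 J

147 J


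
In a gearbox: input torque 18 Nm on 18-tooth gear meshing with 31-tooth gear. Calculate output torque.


Given: N1 = 18, N2 = 31, T1 = 18 Nm
Using T2/T1 = N2/N1
T2 = T1 * N2 / N1
T2 = 18 * 31 / 18
T2 = 558 / 18
T2 = 31 Nm

31 Nm


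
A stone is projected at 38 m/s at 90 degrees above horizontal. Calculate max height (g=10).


Given: v0 = 38 m/s, theta = 90 deg, g = 10 m/s^2
sin^2(90) = 1
Using H = v0^2 * sin^2(theta) / (2*g)
H = 38^2 * 1 / (2*10)
H = 1444 * 1 / 20
H = 1444 / 20
H = 361/5 m

361/5 m


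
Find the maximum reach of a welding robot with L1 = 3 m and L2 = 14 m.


Given: L1 = 3 m, L2 = 14 m
For a 2-link planar arm, max reach = L1 + L2 (fully extended)
Max reach = 3 + 14
Max reach = 17 m

17 m


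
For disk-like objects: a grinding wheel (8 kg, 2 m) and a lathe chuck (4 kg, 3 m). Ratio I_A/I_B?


Given: M1=8 kg, R1=2 m, M2=4 kg, R2=3 m
For a disk: I = (1/2)*M*R^2, so I_A/I_B = (M1*R1^2)/(M2*R2^2)
M1*R1^2 = 8*4 = 32
M2*R2^2 = 4*9 = 36
I_A/I_B = 32/36 = 8/9

8/9


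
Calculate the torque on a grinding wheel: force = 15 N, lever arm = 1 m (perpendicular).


Given: F = 15 N, r = 1 m, angle = 90 deg (perpendicular)
Using tau = F * r * sin(90)
sin(90) = 1
tau = 15 * 1 * 1
tau = 15 Nm

15 Nm


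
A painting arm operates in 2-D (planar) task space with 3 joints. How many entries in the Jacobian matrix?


Given: task space dimension = 2, joints = 3
Jacobian is a 2 x 3 matrix
Total entries = rows * columns
Total = 2 * 3
Total = 6

6


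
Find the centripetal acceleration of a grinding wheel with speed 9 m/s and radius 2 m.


Given: v = 9 m/s, r = 2 m
Using a_c = v^2 / r
a_c = 9^2 / 2
a_c = 81 / 2
a_c = 81/2 m/s^2

81/2 m/s^2


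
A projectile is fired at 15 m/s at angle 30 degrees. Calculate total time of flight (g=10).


Given: v0 = 15 m/s, theta = 30 deg, g = 10 m/s^2
sin(30) = 1/2
Using T = 2*v0*sin(theta) / g
T = 2*15*1/2 / 10
T = 15 / 10
T = 3/2 s

3/2 s


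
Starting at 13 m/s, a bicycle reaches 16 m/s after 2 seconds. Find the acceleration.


Given: initial velocity v0 = 13 m/s, final velocity v = 16 m/s, time t = 2 s
Using a = (v - v0) / t
a = (16 - 13) / 2
a = 3 / 2
a = 3/2 m/s^2

3/2 m/s^2


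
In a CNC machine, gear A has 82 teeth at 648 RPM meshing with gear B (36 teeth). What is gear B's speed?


Given: N1 = 82 teeth, w1 = 648 RPM, N2 = 36 teeth
Using N1*w1 = N2*w2
w2 = N1*w1 / N2
w2 = 82*648 / 36
w2 = 53136 / 36
w2 = 1476 RPM

1476 RPM


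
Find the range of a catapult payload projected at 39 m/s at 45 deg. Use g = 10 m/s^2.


Given: v0 = 39 m/s, theta = 45 deg, g = 10 m/s^2
sin(2*45) = sin(90) = 1
Using R = v0^2 * sin(2*theta) / g
R = 39^2 * 1 / 10
R = 1521 / 10
R = 1521/10 m

1521/10 m


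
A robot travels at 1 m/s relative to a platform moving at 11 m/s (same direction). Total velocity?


Given: object velocity = 1 m/s, platform velocity = 11 m/s (same direction)
Using classical velocity addition: v_total = v_object + v_platform
v_total = 1 + 11
v_total = 12 m/s

12 m/s


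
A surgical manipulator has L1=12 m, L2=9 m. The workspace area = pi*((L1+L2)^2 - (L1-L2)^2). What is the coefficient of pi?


Given: L1 = 12, L2 = 9
(L1+L2)^2 = (21)^2 = 441
(L1-L2)^2 = (3)^2 = 9
Difference = 441 - 9 = 432
This equals 4*L1*L2 = 4*12*9 = 432
Workspace area = 432*pi

432


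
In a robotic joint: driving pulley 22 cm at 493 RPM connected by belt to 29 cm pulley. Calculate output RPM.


Given: D1 = 22 cm, w1 = 493 RPM, D2 = 29 cm
Using D1*w1 = D2*w2
w2 = D1*w1 / D2
w2 = 22*493 / 29
w2 = 10846 / 29
w2 = 374 RPM

374 RPM


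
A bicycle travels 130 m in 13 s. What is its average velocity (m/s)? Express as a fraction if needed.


Given: distance d = 130 m, time t = 13 s
Using v = d / t
v = 130 / 13
v = 10 m/s

10 m/s


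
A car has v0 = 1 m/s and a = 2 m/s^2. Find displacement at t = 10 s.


Given: v0 = 1 m/s, a = 2 m/s^2, t = 10 s
Using s = v0*t + (1/2)*a*t^2
s = 1*10 + (1/2)*2*10^2
s = 10 + (1/2)*200
s = 10 + 100
s = 110

110 m


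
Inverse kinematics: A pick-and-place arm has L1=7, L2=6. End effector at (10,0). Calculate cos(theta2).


Given: L1 = 7, L2 = 6, target (x, y) = (10, 0)
Using cos(theta2) = (x^2 + y^2 - L1^2 - L2^2) / (2*L1*L2)
x^2 + y^2 = 10^2 + 0 = 100
L1^2 + L2^2 = 49 + 36 = 85
Numerator = 100 - 85 = 15
Denominator = 2*7*6 = 84
cos(theta2) = 15/84 = 5/28

5/28


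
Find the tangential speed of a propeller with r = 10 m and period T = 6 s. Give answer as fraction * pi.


Given: radius r = 10 m, period T = 6 s
Using v = 2*pi*r / T
v = 2*pi*10 / 6
v = 20*pi / 6
v = 10/3*pi m/s

10/3*pi m/s


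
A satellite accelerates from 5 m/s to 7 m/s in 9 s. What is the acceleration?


Given: initial velocity v0 = 5 m/s, final velocity v = 7 m/s, time t = 9 s
Using a = (v - v0) / t
a = (7 - 5) / 9
a = 2 / 9
a = 2/9 m/s^2

2/9 m/s^2


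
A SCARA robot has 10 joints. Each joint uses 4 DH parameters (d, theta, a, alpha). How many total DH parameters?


Given: 10 joints, 4 DH parameters per joint (d, theta, a, alpha)
Total DH parameters = number_of_joints * 4
Total = 10 * 4
Total = 40

40


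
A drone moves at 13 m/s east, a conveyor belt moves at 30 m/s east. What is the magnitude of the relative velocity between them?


Given: v_A = 13 m/s east, v_B = 30 m/s east
Both move in the same direction; relative speed = |v_A - v_B|
|13 - 30| = |-17|
= 17 m/s

17 m/s


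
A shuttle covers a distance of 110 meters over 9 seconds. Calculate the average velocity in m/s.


Given: distance d = 110 m, time t = 9 s
Using v = d / t
v = 110 / 9
v = 110/9 m/s

110/9 m/s


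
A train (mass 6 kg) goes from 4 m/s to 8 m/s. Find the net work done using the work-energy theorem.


Given: m = 6 kg, v0 = 4 m/s, v = 8 m/s
Using W = (1/2)*m*(v^2 - v0^2)
v^2 = 8^2 = 64
v0^2 = 4^2 = 16
v^2 - v0^2 = 64 - 16 = 48
W = (1/2)*6*48 = 144 J

144 J


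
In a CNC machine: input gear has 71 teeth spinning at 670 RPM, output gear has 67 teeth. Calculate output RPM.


Given: N1 = 71 teeth, w1 = 670 RPM, N2 = 67 teeth
Using N1*w1 = N2*w2
w2 = N1*w1 / N2
w2 = 71*670 / 67
w2 = 47570 / 67
w2 = 710 RPM

710 RPM


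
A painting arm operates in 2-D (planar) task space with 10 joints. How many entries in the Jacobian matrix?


Given: task space dimension = 2, joints = 10
Jacobian is a 2 x 10 matrix
Total entries = rows * columns
Total = 2 * 10
Total = 20

20


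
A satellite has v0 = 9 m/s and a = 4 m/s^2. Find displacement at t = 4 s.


Given: v0 = 9 m/s, a = 4 m/s^2, t = 4 s
Using s = v0*t + (1/2)*a*t^2
s = 9*4 + (1/2)*4*4^2
s = 36 + (1/2)*64
s = 36 + 32
s = 68

68 m


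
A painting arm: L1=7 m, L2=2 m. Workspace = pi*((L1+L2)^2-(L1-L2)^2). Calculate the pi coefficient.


Given: L1 = 7, L2 = 2
(L1+L2)^2 = (9)^2 = 81
(L1-L2)^2 = (5)^2 = 25
Difference = 81 - 25 = 56
This equals 4*L1*L2 = 4*7*2 = 56
Workspace area = 56*pi

56


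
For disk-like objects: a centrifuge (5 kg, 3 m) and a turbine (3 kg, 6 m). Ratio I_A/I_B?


Given: M1=5 kg, R1=3 m, M2=3 kg, R2=6 m
For a disk: I = (1/2)*M*R^2, so I_A/I_B = (M1*R1^2)/(M2*R2^2)
M1*R1^2 = 5*9 = 45
M2*R2^2 = 3*36 = 108
I_A/I_B = 45/108 = 5/12

5/12


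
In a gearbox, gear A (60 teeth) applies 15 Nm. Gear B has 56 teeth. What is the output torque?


Given: N1 = 60, N2 = 56, T1 = 15 Nm
Using T2/T1 = N2/N1
T2 = T1 * N2 / N1
T2 = 15 * 56 / 60
T2 = 840 / 60
T2 = 14 Nm

14 Nm


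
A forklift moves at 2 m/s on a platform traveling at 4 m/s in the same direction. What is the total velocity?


Given: object velocity = 2 m/s, platform velocity = 4 m/s (same direction)
Using classical velocity addition: v_total = v_object + v_platform
v_total = 2 + 4
v_total = 6 m/s

6 m/s


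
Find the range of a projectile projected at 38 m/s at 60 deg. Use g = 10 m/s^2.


Given: v0 = 38 m/s, theta = 60 deg, g = 10 m/s^2
sin(2*60) = sin(120) = sqrt(3)/2
Using R = v0^2 * sin(2*theta) / g
R = 38^2 * (sqrt(3)/2) / 10
R = 1444 * sqrt(3) / 20
R = 361/5*sqrt(3) m

361/5*sqrt(3) m


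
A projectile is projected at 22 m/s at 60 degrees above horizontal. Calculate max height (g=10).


Given: v0 = 22 m/s, theta = 60 deg, g = 10 m/s^2
sin^2(60) = 3/4
Using H = v0^2 * sin^2(theta) / (2*g)
H = 22^2 * 3/4 / (2*10)
H = 484 * 3/4 / 20
H = 363 / 20
H = 363/20 m

363/20 m


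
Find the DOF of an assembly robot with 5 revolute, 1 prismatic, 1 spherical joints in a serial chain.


Given: serial robot with 5 revolute, 1 prismatic, 1 spherical joints
DOF contribution per joint type: revolute=1, prismatic=1, spherical=3, fixed=0
DOF = 5*1 + 1*1 + 1*3
DOF = 9

9


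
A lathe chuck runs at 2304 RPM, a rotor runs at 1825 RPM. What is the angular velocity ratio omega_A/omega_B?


Given: RPM_A = 2304, RPM_B = 1825
omega = 2*pi*RPM/60, so omega_A/omega_B = RPM_A / RPM_B
omega_A/omega_B = 2304 / 1825
omega_A/omega_B = 2304/1825

2304/1825


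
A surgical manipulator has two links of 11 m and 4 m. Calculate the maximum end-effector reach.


Given: L1 = 11 m, L2 = 4 m
For a 2-link planar arm, max reach = L1 + L2 (fully extended)
Max reach = 11 + 4
Max reach = 15 m

15 m


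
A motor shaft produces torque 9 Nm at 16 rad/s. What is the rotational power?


Given: tau = 9 Nm, omega = 16 rad/s
Using P = tau * omega
P = 9 * 16
P = 144 W

144 W


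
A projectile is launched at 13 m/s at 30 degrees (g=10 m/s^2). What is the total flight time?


Given: v0 = 13 m/s, theta = 30 deg, g = 10 m/s^2
sin(30) = 1/2
Using T = 2*v0*sin(theta) / g
T = 2*13*1/2 / 10
T = 13 / 10
T = 13/10 s

13/10 s


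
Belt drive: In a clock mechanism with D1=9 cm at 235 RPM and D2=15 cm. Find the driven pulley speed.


Given: D1 = 9 cm, w1 = 235 RPM, D2 = 15 cm
Using D1*w1 = D2*w2
w2 = D1*w1 / D2
w2 = 9*235 / 15
w2 = 2115 / 15
w2 = 141 RPM

141 RPM


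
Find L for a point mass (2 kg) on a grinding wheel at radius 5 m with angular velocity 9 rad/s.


Given: m = 2 kg, r = 5 m, omega = 9 rad/s
For a point mass: I = m*r^2
I = 2*5^2 = 2*25 = 50
L = I*omega = 50*9
L = 450 kg*m^2/s

450 kg*m^2/s


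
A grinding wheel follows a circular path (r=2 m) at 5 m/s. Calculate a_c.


Given: v = 5 m/s, r = 2 m
Using a_c = v^2 / r
a_c = 5^2 / 2
a_c = 25 / 2
a_c = 25/2 m/s^2

25/2 m/s^2


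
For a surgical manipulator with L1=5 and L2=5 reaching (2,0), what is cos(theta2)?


Given: L1 = 5, L2 = 5, target (x, y) = (2, 0)
Using cos(theta2) = (x^2 + y^2 - L1^2 - L2^2) / (2*L1*L2)
x^2 + y^2 = 2^2 + 0 = 4
L1^2 + L2^2 = 25 + 25 = 50
Numerator = 4 - 50 = -46
Denominator = 2*5*5 = 50
cos(theta2) = -46/50 = -23/25

-23/25


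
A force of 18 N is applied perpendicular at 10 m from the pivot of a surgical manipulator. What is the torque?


Given: F = 18 N, r = 10 m, angle = 90 deg (perpendicular)
Using tau = F * r * sin(90)
sin(90) = 1
tau = 18 * 10 * 1
tau = 180 Nm

180 Nm


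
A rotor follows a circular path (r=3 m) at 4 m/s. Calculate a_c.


Given: v = 4 m/s, r = 3 m
Using a_c = v^2 / r
a_c = 4^2 / 3
a_c = 16 / 3
a_c = 16/3 m/s^2

16/3 m/s^2


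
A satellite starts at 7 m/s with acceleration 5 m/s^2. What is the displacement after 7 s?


Given: v0 = 7 m/s, a = 5 m/s^2, t = 7 s
Using s = v0*t + (1/2)*a*t^2
s = 7*7 + (1/2)*5*7^2
s = 49 + (1/2)*245
s = 49 + 245/2
s = 343/2

343/2 m


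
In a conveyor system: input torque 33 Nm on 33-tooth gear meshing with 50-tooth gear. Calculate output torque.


Given: N1 = 33, N2 = 50, T1 = 33 Nm
Using T2/T1 = N2/N1
T2 = T1 * N2 / N1
T2 = 33 * 50 / 33
T2 = 1650 / 33
T2 = 50 Nm

50 Nm


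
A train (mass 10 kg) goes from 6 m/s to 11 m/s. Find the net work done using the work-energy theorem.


Given: m = 10 kg, v0 = 6 m/s, v = 11 m/s
Using W = (1/2)*m*(v^2 - v0^2)
v^2 = 11^2 = 121
v0^2 = 6^2 = 36
v^2 - v0^2 = 121 - 36 = 85
W = (1/2)*10*85 = 425 J

425 J


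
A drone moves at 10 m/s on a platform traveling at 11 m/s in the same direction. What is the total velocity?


Given: object velocity = 10 m/s, platform velocity = 11 m/s (same direction)
Using classical velocity addition: v_total = v_object + v_platform
v_total = 10 + 11
v_total = 21 m/s

21 m/s


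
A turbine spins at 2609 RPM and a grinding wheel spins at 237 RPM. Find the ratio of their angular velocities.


Given: RPM_A = 2609, RPM_B = 237
omega = 2*pi*RPM/60, so omega_A/omega_B = RPM_A / RPM_B
omega_A/omega_B = 2609 / 237
omega_A/omega_B = 2609/237

2609/237


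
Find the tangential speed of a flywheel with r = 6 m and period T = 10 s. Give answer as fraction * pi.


Given: radius r = 6 m, period T = 10 s
Using v = 2*pi*r / T
v = 2*pi*6 / 10
v = 12*pi / 10
v = 6/5*pi m/s

6/5*pi m/s


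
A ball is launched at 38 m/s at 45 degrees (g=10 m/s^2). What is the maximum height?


Given: v0 = 38 m/s, theta = 45 deg, g = 10 m/s^2
sin^2(45) = 1/2
Using H = v0^2 * sin^2(theta) / (2*g)
H = 38^2 * 1/2 / (2*10)
H = 1444 * 1/2 / 20
H = 722 / 20
H = 361/10 m

361/10 m


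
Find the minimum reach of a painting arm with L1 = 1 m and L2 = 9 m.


Given: L1 = 1 m, L2 = 9 m
For a 2-link planar arm, min reach = |L1 - L2| (second link folded back)
Min reach = |1 - 9|
Min reach = 8 m

8 m


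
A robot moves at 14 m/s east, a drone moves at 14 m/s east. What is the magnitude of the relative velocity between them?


Given: v_A = 14 m/s east, v_B = 14 m/s east
Both move in the same direction; relative speed = |v_A - v_B|
|14 - 14| = |0|
= 0 m/s

0 m/s


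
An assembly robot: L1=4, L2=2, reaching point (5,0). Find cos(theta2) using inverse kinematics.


Given: L1 = 4, L2 = 2, target (x, y) = (5, 0)
Using cos(theta2) = (x^2 + y^2 - L1^2 - L2^2) / (2*L1*L2)
x^2 + y^2 = 5^2 + 0 = 25
L1^2 + L2^2 = 16 + 4 = 20
Numerator = 25 - 20 = 5
Denominator = 2*4*2 = 16
cos(theta2) = 5/16 = 5/16

5/16


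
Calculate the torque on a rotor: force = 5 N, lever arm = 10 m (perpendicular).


Given: F = 5 N, r = 10 m, angle = 90 deg (perpendicular)
Using tau = F * r * sin(90)
sin(90) = 1
tau = 5 * 10 * 1
tau = 50 Nm

50 Nm


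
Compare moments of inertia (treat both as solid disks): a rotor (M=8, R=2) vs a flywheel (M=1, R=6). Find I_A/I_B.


Given: M1=8 kg, R1=2 m, M2=1 kg, R2=6 m
For a disk: I = (1/2)*M*R^2, so I_A/I_B = (M1*R1^2)/(M2*R2^2)
M1*R1^2 = 8*4 = 32
M2*R2^2 = 1*36 = 36
I_A/I_B = 32/36 = 8/9

8/9


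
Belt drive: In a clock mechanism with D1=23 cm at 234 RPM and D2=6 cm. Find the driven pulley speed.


Given: D1 = 23 cm, w1 = 234 RPM, D2 = 6 cm
Using D1*w1 = D2*w2
w2 = D1*w1 / D2
w2 = 23*234 / 6
w2 = 5382 / 6
w2 = 897 RPM

897 RPM


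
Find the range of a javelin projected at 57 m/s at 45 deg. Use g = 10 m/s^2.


Given: v0 = 57 m/s, theta = 45 deg, g = 10 m/s^2
sin(2*45) = sin(90) = 1
Using R = v0^2 * sin(2*theta) / g
R = 57^2 * 1 / 10
R = 3249 / 10
R = 3249/10 m

3249/10 m


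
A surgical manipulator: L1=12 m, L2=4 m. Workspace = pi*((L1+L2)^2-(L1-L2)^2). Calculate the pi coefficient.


Given: L1 = 12, L2 = 4
(L1+L2)^2 = (16)^2 = 256
(L1-L2)^2 = (8)^2 = 64
Difference = 256 - 64 = 192
This equals 4*L1*L2 = 4*12*4 = 192
Workspace area = 192*pi

192


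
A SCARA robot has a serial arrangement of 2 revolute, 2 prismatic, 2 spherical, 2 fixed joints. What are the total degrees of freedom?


Given: serial robot with 2 revolute, 2 prismatic, 2 spherical, 2 fixed joints
DOF contribution per joint type: revolute=1, prismatic=1, spherical=3, fixed=0
DOF = 2*1 + 2*1 + 2*3 + 2*0
DOF = 10

10


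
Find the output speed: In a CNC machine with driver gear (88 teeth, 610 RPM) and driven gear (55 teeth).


Given: N1 = 88 teeth, w1 = 610 RPM, N2 = 55 teeth
Using N1*w1 = N2*w2
w2 = N1*w1 / N2
w2 = 88*610 / 55
w2 = 53680 / 55
w2 = 976 RPM

976 RPM


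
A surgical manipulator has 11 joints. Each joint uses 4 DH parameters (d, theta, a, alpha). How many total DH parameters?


Given: 11 joints, 4 DH parameters per joint (d, theta, a, alpha)
Total DH parameters = number_of_joints * 4
Total = 11 * 4
Total = 44

44


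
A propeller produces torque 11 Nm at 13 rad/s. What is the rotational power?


Given: tau = 11 Nm, omega = 13 rad/s
Using P = tau * omega
P = 11 * 13
P = 143 W

143 W


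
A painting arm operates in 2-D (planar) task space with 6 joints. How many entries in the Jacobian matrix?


Given: task space dimension = 2, joints = 6
Jacobian is a 2 x 6 matrix
Total entries = rows * columns
Total = 2 * 6
Total = 12

12


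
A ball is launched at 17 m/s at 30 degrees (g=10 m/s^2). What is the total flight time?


Given: v0 = 17 m/s, theta = 30 deg, g = 10 m/s^2
sin(30) = 1/2
Using T = 2*v0*sin(theta) / g
T = 2*17*1/2 / 10
T = 17 / 10
T = 17/10 s

17/10 s


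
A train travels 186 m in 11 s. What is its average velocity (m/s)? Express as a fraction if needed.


Given: distance d = 186 m, time t = 11 s
Using v = d / t
v = 186 / 11
v = 186/11 m/s

186/11 m/s


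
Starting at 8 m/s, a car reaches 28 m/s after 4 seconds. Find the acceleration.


Given: initial velocity v0 = 8 m/s, final velocity v = 28 m/s, time t = 4 s
Using a = (v - v0) / t
a = (28 - 8) / 4
a = 20 / 4
a = 5 m/s^2

5 m/s^2


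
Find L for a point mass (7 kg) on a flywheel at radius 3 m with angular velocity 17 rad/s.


Given: m = 7 kg, r = 3 m, omega = 17 rad/s
For a point mass: I = m*r^2
I = 7*3^2 = 7*9 = 63
L = I*omega = 63*17
L = 1071 kg*m^2/s

1071 kg*m^2/s


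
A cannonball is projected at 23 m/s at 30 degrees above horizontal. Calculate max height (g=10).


Given: v0 = 23 m/s, theta = 30 deg, g = 10 m/s^2
sin^2(30) = 1/4
Using H = v0^2 * sin^2(theta) / (2*g)
H = 23^2 * 1/4 / (2*10)
H = 529 * 1/4 / 20
H = 529/4 / 20
H = 529/80 m

529/80 m


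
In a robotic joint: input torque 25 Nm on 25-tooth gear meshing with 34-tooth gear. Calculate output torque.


Given: N1 = 25, N2 = 34, T1 = 25 Nm
Using T2/T1 = N2/N1
T2 = T1 * N2 / N1
T2 = 25 * 34 / 25
T2 = 850 / 25
T2 = 34 Nm

34 Nm


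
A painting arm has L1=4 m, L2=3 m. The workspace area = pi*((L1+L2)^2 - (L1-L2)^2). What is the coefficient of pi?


Given: L1 = 4, L2 = 3
(L1+L2)^2 = (7)^2 = 49
(L1-L2)^2 = (1)^2 = 1
Difference = 49 - 1 = 48
This equals 4*L1*L2 = 4*4*3 = 48
Workspace area = 48*pi

48


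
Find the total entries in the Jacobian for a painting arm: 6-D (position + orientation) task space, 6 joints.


Given: task space dimension = 6, joints = 6
Jacobian is a 6 x 6 matrix
Total entries = rows * columns
Total = 6 * 6
Total = 36

36


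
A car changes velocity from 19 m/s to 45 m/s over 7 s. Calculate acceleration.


Given: initial velocity v0 = 19 m/s, final velocity v = 45 m/s, time t = 7 s
Using a = (v - v0) / t
a = (45 - 19) / 7
a = 26 / 7
a = 26/7 m/s^2

26/7 m/s^2


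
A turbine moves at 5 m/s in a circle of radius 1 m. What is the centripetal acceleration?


Given: v = 5 m/s, r = 1 m
Using a_c = v^2 / r
a_c = 5^2 / 1
a_c = 25 / 1
a_c = 25 m/s^2

25 m/s^2


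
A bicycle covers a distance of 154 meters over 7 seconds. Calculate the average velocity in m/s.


Given: distance d = 154 m, time t = 7 s
Using v = d / t
v = 154 / 7
v = 22 m/s

22 m/s


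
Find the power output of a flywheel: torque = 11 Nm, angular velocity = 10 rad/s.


Given: tau = 11 Nm, omega = 10 rad/s
Using P = tau * omega
P = 11 * 10
P = 110 W

110 W


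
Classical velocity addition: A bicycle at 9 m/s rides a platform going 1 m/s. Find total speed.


Given: object velocity = 9 m/s, platform velocity = 1 m/s (same direction)
Using classical velocity addition: v_total = v_object + v_platform
v_total = 9 + 1
v_total = 10 m/s

10 m/s


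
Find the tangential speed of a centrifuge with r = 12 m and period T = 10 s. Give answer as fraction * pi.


Given: radius r = 12 m, period T = 10 s
Using v = 2*pi*r / T
v = 2*pi*12 / 10
v = 24*pi / 10
v = 12/5*pi m/s

12/5*pi m/s


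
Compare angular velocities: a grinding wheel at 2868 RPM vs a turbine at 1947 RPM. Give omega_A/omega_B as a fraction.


Given: RPM_A = 2868, RPM_B = 1947
omega = 2*pi*RPM/60, so omega_A/omega_B = RPM_A / RPM_B
omega_A/omega_B = 2868 / 1947
omega_A/omega_B = 956/649

956/649


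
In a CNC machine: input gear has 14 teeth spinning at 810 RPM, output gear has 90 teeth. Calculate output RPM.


Given: N1 = 14 teeth, w1 = 810 RPM, N2 = 90 teeth
Using N1*w1 = N2*w2
w2 = N1*w1 / N2
w2 = 14*810 / 90
w2 = 11340 / 90
w2 = 126 RPM

126 RPM


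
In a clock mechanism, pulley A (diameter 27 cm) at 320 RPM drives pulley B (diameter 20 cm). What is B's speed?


Given: D1 = 27 cm, w1 = 320 RPM, D2 = 20 cm
Using D1*w1 = D2*w2
w2 = D1*w1 / D2
w2 = 27*320 / 20
w2 = 8640 / 20
w2 = 432 RPM

432 RPM


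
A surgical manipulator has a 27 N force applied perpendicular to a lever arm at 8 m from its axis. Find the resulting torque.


Given: F = 27 N, r = 8 m, angle = 90 deg (perpendicular)
Using tau = F * r * sin(90)
sin(90) = 1
tau = 27 * 8 * 1
tau = 216 Nm

216 Nm


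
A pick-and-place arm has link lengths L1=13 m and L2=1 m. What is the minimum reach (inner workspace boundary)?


Given: L1 = 13 m, L2 = 1 m
For a 2-link planar arm, min reach = |L1 - L2| (second link folded back)
Min reach = |13 - 1|
Min reach = 12 m

12 m


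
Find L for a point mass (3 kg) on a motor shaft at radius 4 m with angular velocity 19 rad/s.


Given: m = 3 kg, r = 4 m, omega = 19 rad/s
For a point mass: I = m*r^2
I = 3*4^2 = 3*16 = 48
L = I*omega = 48*19
L = 912 kg*m^2/s

912 kg*m^2/s


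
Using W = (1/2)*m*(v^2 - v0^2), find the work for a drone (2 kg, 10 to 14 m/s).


Given: m = 2 kg, v0 = 10 m/s, v = 14 m/s
Using W = (1/2)*m*(v^2 - v0^2)
v^2 = 14^2 = 196
v0^2 = 10^2 = 100
v^2 - v0^2 = 196 - 100 = 96
W = (1/2)*2*96 = 96 J

96 J


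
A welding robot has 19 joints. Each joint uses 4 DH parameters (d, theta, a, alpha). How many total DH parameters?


Given: 19 joints, 4 DH parameters per joint (d, theta, a, alpha)
Total DH parameters = number_of_joints * 4
Total = 19 * 4
Total = 76

76


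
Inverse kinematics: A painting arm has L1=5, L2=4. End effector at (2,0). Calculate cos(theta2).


Given: L1 = 5, L2 = 4, target (x, y) = (2, 0)
Using cos(theta2) = (x^2 + y^2 - L1^2 - L2^2) / (2*L1*L2)
x^2 + y^2 = 2^2 + 0 = 4
L1^2 + L2^2 = 25 + 16 = 41
Numerator = 4 - 41 = -37
Denominator = 2*5*4 = 40
cos(theta2) = -37/40 = -37/40

-37/40


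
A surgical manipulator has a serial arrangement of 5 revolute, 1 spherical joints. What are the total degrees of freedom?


Given: serial robot with 5 revolute, 1 spherical joints
DOF contribution per joint type: revolute=1, prismatic=1, spherical=3, fixed=0
DOF = 5*1 + 1*3
DOF = 8

8


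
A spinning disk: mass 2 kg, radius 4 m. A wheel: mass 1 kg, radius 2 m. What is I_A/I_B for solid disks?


Given: M1=2 kg, R1=4 m, M2=1 kg, R2=2 m
For a disk: I = (1/2)*M*R^2, so I_A/I_B = (M1*R1^2)/(M2*R2^2)
M1*R1^2 = 2*16 = 32
M2*R2^2 = 1*4 = 4
I_A/I_B = 32/4 = 8

8


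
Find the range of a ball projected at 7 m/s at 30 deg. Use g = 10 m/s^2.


Given: v0 = 7 m/s, theta = 30 deg, g = 10 m/s^2
sin(2*30) = sin(60) = sqrt(3)/2
Using R = v0^2 * sin(2*theta) / g
R = 7^2 * (sqrt(3)/2) / 10
R = 49 * sqrt(3) / 20
R = 49/20*sqrt(3) m

49/20*sqrt(3) m


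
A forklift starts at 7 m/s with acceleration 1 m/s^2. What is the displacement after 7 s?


Given: v0 = 7 m/s, a = 1 m/s^2, t = 7 s
Using s = v0*t + (1/2)*a*t^2
s = 7*7 + (1/2)*1*7^2
s = 49 + (1/2)*49
s = 49 + 49/2
s = 147/2

147/2 m


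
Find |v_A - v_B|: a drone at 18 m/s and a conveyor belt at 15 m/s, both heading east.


Given: v_A = 18 m/s east, v_B = 15 m/s east
Both move in the same direction; relative speed = |v_A - v_B|
|18 - 15| = |3|
= 3 m/s

3 m/s


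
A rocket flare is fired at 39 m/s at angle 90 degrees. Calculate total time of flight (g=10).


Given: v0 = 39 m/s, theta = 90 deg, g = 10 m/s^2
sin(90) = 1
Using T = 2*v0*sin(theta) / g
T = 2*39*1 / 10
T = 78 / 10
T = 39/5 s

39/5 s


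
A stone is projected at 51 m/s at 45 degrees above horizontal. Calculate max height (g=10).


Given: v0 = 51 m/s, theta = 45 deg, g = 10 m/s^2
sin^2(45) = 1/2
Using H = v0^2 * sin^2(theta) / (2*g)
H = 51^2 * 1/2 / (2*10)
H = 2601 * 1/2 / 20
H = 2601/2 / 20
H = 2601/40 m

2601/40 m


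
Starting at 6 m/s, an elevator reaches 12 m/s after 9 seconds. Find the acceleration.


Given: initial velocity v0 = 6 m/s, final velocity v = 12 m/s, time t = 9 s
Using a = (v - v0) / t
a = (12 - 6) / 9
a = 6 / 9
a = 2/3 m/s^2

2/3 m/s^2


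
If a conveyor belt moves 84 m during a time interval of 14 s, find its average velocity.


Given: distance d = 84 m, time t = 14 s
Using v = d / t
v = 84 / 14
v = 6 m/s

6 m/s


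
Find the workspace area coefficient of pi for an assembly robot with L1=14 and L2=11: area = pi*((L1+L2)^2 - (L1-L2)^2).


Given: L1 = 14, L2 = 11
(L1+L2)^2 = (25)^2 = 625
(L1-L2)^2 = (3)^2 = 9
Difference = 625 - 9 = 616
This equals 4*L1*L2 = 4*14*11 = 616
Workspace area = 616*pi

616


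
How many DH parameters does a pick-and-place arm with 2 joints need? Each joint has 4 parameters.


Given: 2 joints, 4 DH parameters per joint (d, theta, a, alpha)
Total DH parameters = number_of_joints * 4
Total = 2 * 4
Total = 8

8


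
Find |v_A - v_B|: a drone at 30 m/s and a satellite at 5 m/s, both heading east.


Given: v_A = 30 m/s east, v_B = 5 m/s east
Both move in the same direction; relative speed = |v_A - v_B|
|30 - 5| = |25|
= 25 m/s

25 m/s


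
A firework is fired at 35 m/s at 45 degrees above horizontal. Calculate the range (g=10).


Given: v0 = 35 m/s, theta = 45 deg, g = 10 m/s^2
sin(2*45) = sin(90) = 1
Using R = v0^2 * sin(2*theta) / g
R = 35^2 * 1 / 10
R = 1225 / 10
R = 245/2 m

245/2 m


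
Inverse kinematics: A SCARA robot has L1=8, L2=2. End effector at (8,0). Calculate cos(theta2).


Given: L1 = 8, L2 = 2, target (x, y) = (8, 0)
Using cos(theta2) = (x^2 + y^2 - L1^2 - L2^2) / (2*L1*L2)
x^2 + y^2 = 8^2 + 0 = 64
L1^2 + L2^2 = 64 + 4 = 68
Numerator = 64 - 68 = -4
Denominator = 2*8*2 = 32
cos(theta2) = -4/32 = -1/8

-1/8


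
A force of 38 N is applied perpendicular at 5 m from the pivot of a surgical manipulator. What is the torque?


Given: F = 38 N, r = 5 m, angle = 90 deg (perpendicular)
Using tau = F * r * sin(90)
sin(90) = 1
tau = 38 * 5 * 1
tau = 190 Nm

190 Nm


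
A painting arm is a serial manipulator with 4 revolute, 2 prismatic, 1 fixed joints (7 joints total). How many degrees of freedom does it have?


Given: serial robot with 4 revolute, 2 prismatic, 1 fixed joints
DOF contribution per joint type: revolute=1, prismatic=1, spherical=3, fixed=0
DOF = 4*1 + 2*1 + 1*0
DOF = 6

6


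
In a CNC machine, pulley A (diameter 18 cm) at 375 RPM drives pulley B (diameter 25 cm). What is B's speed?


Given: D1 = 18 cm, w1 = 375 RPM, D2 = 25 cm
Using D1*w1 = D2*w2
w2 = D1*w1 / D2
w2 = 18*375 / 25
w2 = 6750 / 25
w2 = 270 RPM

270 RPM


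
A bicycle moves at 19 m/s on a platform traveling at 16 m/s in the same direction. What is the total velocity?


Given: object velocity = 19 m/s, platform velocity = 16 m/s (same direction)
Using classical velocity addition: v_total = v_object + v_platform
v_total = 19 + 16
v_total = 35 m/s

35 m/s


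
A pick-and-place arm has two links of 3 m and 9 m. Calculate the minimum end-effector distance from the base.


Given: L1 = 3 m, L2 = 9 m
For a 2-link planar arm, min reach = |L1 - L2| (second link folded back)
Min reach = |3 - 9|
Min reach = 6 m

6 m


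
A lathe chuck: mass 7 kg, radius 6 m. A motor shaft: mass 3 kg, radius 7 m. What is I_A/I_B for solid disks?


Given: M1=7 kg, R1=6 m, M2=3 kg, R2=7 m
For a disk: I = (1/2)*M*R^2, so I_A/I_B = (M1*R1^2)/(M2*R2^2)
M1*R1^2 = 7*36 = 252
M2*R2^2 = 3*49 = 147
I_A/I_B = 252/147 = 12/7

12/7


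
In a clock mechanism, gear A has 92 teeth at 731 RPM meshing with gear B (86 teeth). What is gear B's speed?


Given: N1 = 92 teeth, w1 = 731 RPM, N2 = 86 teeth
Using N1*w1 = N2*w2
w2 = N1*w1 / N2
w2 = 92*731 / 86
w2 = 67252 / 86
w2 = 782 RPM

782 RPM


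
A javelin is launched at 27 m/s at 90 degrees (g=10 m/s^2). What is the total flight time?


Given: v0 = 27 m/s, theta = 90 deg, g = 10 m/s^2
sin(90) = 1
Using T = 2*v0*sin(theta) / g
T = 2*27*1 / 10
T = 54 / 10
T = 27/5 s

27/5 s


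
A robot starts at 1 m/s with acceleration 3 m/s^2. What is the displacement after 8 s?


Given: v0 = 1 m/s, a = 3 m/s^2, t = 8 s
Using s = v0*t + (1/2)*a*t^2
s = 1*8 + (1/2)*3*8^2
s = 8 + (1/2)*192
s = 8 + 96
s = 104

104 m


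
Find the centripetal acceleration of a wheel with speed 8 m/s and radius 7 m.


Given: v = 8 m/s, r = 7 m
Using a_c = v^2 / r
a_c = 8^2 / 7
a_c = 64 / 7
a_c = 64/7 m/s^2

64/7 m/s^2


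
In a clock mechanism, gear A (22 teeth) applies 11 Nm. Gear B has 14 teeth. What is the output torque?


Given: N1 = 22, N2 = 14, T1 = 11 Nm
Using T2/T1 = N2/N1
T2 = T1 * N2 / N1
T2 = 11 * 14 / 22
T2 = 154 / 22
T2 = 7 Nm

7 Nm


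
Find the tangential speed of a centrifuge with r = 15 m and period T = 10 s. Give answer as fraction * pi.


Given: radius r = 15 m, period T = 10 s
Using v = 2*pi*r / T
v = 2*pi*15 / 10
v = 30*pi / 10
v = 3*pi m/s

3*pi m/s


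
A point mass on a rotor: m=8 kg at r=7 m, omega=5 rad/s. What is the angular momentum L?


Given: m = 8 kg, r = 7 m, omega = 5 rad/s
For a point mass: I = m*r^2
I = 8*7^2 = 8*49 = 392
L = I*omega = 392*5
L = 1960 kg*m^2/s

1960 kg*m^2/s


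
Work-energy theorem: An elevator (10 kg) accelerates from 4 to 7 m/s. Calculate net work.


Given: m = 10 kg, v0 = 4 m/s, v = 7 m/s
Using W = (1/2)*m*(v^2 - v0^2)
v^2 = 7^2 = 49
v0^2 = 4^2 = 16
v^2 - v0^2 = 49 - 16 = 33
W = (1/2)*10*33 = 165 J

165 J


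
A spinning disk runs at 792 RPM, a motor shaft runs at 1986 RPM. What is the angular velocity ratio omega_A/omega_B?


Given: RPM_A = 792, RPM_B = 1986
omega = 2*pi*RPM/60, so omega_A/omega_B = RPM_A / RPM_B
omega_A/omega_B = 792 / 1986
omega_A/omega_B = 132/331

132/331


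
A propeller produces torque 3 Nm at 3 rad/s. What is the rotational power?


Given: tau = 3 Nm, omega = 3 rad/s
Using P = tau * omega
P = 3 * 3
P = 9 W

9 W


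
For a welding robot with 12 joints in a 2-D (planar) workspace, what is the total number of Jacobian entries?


Given: task space dimension = 2, joints = 12
Jacobian is a 2 x 12 matrix
Total entries = rows * columns
Total = 2 * 12
Total = 24

24


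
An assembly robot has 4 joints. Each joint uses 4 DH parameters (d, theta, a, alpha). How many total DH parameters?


Given: 4 joints, 4 DH parameters per joint (d, theta, a, alpha)
Total DH parameters = number_of_joints * 4
Total = 4 * 4
Total = 16

16


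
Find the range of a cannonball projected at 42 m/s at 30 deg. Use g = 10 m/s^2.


Given: v0 = 42 m/s, theta = 30 deg, g = 10 m/s^2
sin(2*30) = sin(60) = sqrt(3)/2
Using R = v0^2 * sin(2*theta) / g
R = 42^2 * (sqrt(3)/2) / 10
R = 1764 * sqrt(3) / 20
R = 441/5*sqrt(3) m

441/5*sqrt(3) m


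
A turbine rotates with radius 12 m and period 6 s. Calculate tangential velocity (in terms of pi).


Given: radius r = 12 m, period T = 6 s
Using v = 2*pi*r / T
v = 2*pi*12 / 6
v = 24*pi / 6
v = 4*pi m/s

4*pi m/s


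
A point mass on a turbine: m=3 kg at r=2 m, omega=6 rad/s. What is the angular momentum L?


Given: m = 3 kg, r = 2 m, omega = 6 rad/s
For a point mass: I = m*r^2
I = 3*2^2 = 3*4 = 12
L = I*omega = 12*6
L = 72 kg*m^2/s

72 kg*m^2/s


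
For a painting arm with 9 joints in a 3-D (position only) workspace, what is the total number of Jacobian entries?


Given: task space dimension = 3, joints = 9
Jacobian is a 3 x 9 matrix
Total entries = rows * columns
Total = 3 * 9
Total = 27

27


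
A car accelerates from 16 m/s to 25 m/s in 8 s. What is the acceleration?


Given: initial velocity v0 = 16 m/s, final velocity v = 25 m/s, time t = 8 s
Using a = (v - v0) / t
a = (25 - 16) / 8
a = 9 / 8
a = 9/8 m/s^2

9/8 m/s^2


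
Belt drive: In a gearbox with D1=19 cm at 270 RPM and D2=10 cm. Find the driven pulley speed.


Given: D1 = 19 cm, w1 = 270 RPM, D2 = 10 cm
Using D1*w1 = D2*w2
w2 = D1*w1 / D2
w2 = 19*270 / 10
w2 = 5130 / 10
w2 = 513 RPM

513 RPM


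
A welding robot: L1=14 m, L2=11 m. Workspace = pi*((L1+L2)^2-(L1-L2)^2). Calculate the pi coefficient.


Given: L1 = 14, L2 = 11
(L1+L2)^2 = (25)^2 = 625
(L1-L2)^2 = (3)^2 = 9
Difference = 625 - 9 = 616
This equals 4*L1*L2 = 4*14*11 = 616
Workspace area = 616*pi

616


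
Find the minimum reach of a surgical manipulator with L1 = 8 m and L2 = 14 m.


Given: L1 = 8 m, L2 = 14 m
For a 2-link planar arm, min reach = |L1 - L2| (second link folded back)
Min reach = |8 - 14|
Min reach = 6 m

6 m


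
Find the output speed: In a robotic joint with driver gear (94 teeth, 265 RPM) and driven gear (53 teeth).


Given: N1 = 94 teeth, w1 = 265 RPM, N2 = 53 teeth
Using N1*w1 = N2*w2
w2 = N1*w1 / N2
w2 = 94*265 / 53
w2 = 24910 / 53
w2 = 470 RPM

470 RPM


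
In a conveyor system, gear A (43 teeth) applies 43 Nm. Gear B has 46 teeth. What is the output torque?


Given: N1 = 43, N2 = 46, T1 = 43 Nm
Using T2/T1 = N2/N1
T2 = T1 * N2 / N1
T2 = 43 * 46 / 43
T2 = 1978 / 43
T2 = 46 Nm

46 Nm


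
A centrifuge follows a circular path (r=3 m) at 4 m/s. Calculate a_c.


Given: v = 4 m/s, r = 3 m
Using a_c = v^2 / r
a_c = 4^2 / 3
a_c = 16 / 3
a_c = 16/3 m/s^2

16/3 m/s^2


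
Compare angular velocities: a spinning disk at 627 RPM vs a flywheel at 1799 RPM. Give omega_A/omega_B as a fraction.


Given: RPM_A = 627, RPM_B = 1799
omega = 2*pi*RPM/60, so omega_A/omega_B = RPM_A / RPM_B
omega_A/omega_B = 627 / 1799
omega_A/omega_B = 627/1799

627/1799


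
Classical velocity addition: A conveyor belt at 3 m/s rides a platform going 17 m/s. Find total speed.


Given: object velocity = 3 m/s, platform velocity = 17 m/s (same direction)
Using classical velocity addition: v_total = v_object + v_platform
v_total = 3 + 17
v_total = 20 m/s

20 m/s


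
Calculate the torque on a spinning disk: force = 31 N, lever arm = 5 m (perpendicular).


Given: F = 31 N, r = 5 m, angle = 90 deg (perpendicular)
Using tau = F * r * sin(90)
sin(90) = 1
tau = 31 * 5 * 1
tau = 155 Nm

155 Nm


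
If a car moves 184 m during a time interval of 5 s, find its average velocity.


Given: distance d = 184 m, time t = 5 s
Using v = d / t
v = 184 / 5
v = 184/5 m/s

184/5 m/s


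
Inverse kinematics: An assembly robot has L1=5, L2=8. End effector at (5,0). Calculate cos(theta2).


Given: L1 = 5, L2 = 8, target (x, y) = (5, 0)
Using cos(theta2) = (x^2 + y^2 - L1^2 - L2^2) / (2*L1*L2)
x^2 + y^2 = 5^2 + 0 = 25
L1^2 + L2^2 = 25 + 64 = 89
Numerator = 25 - 89 = -64
Denominator = 2*5*8 = 80
cos(theta2) = -64/80 = -4/5

-4/5


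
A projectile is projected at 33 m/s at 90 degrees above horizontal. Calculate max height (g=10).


Given: v0 = 33 m/s, theta = 90 deg, g = 10 m/s^2
sin^2(90) = 1
Using H = v0^2 * sin^2(theta) / (2*g)
H = 33^2 * 1 / (2*10)
H = 1089 * 1 / 20
H = 1089 / 20
H = 1089/20 m

1089/20 m


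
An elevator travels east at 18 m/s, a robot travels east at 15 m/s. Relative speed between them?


Given: v_A = 18 m/s east, v_B = 15 m/s east
Both move in the same direction; relative speed = |v_A - v_B|
|18 - 15| = |3|
= 3 m/s

3 m/s


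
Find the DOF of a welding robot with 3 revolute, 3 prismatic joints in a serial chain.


Given: serial robot with 3 revolute, 3 prismatic joints
DOF contribution per joint type: revolute=1, prismatic=1, spherical=3, fixed=0
DOF = 3*1 + 3*1
DOF = 6

6


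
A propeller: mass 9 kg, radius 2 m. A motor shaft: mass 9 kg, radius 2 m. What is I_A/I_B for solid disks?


Given: M1=9 kg, R1=2 m, M2=9 kg, R2=2 m
For a disk: I = (1/2)*M*R^2, so I_A/I_B = (M1*R1^2)/(M2*R2^2)
M1*R1^2 = 9*4 = 36
M2*R2^2 = 9*4 = 36
I_A/I_B = 36/36 = 1

1


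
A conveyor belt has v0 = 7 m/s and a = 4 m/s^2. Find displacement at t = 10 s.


Given: v0 = 7 m/s, a = 4 m/s^2, t = 10 s
Using s = v0*t + (1/2)*a*t^2
s = 7*10 + (1/2)*4*10^2
s = 70 + (1/2)*400
s = 70 + 200
s = 270

270 m


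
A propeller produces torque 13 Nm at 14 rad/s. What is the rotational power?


Given: tau = 13 Nm, omega = 14 rad/s
Using P = tau * omega
P = 13 * 14
P = 182 W

182 W


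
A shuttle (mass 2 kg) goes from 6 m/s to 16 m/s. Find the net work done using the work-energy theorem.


Given: m = 2 kg, v0 = 6 m/s, v = 16 m/s
Using W = (1/2)*m*(v^2 - v0^2)
v^2 = 16^2 = 256
v0^2 = 6^2 = 36
v^2 - v0^2 = 256 - 36 = 220
W = (1/2)*2*220 = 220 J

220 J


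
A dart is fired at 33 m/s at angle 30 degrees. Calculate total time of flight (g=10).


Given: v0 = 33 m/s, theta = 30 deg, g = 10 m/s^2
sin(30) = 1/2
Using T = 2*v0*sin(theta) / g
T = 2*33*1/2 / 10
T = 33 / 10
T = 33/10 s

33/10 s


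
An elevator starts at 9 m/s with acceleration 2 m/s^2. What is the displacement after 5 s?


Given: v0 = 9 m/s, a = 2 m/s^2, t = 5 s
Using s = v0*t + (1/2)*a*t^2
s = 9*5 + (1/2)*2*5^2
s = 45 + (1/2)*50
s = 45 + 25
s = 70

70 m


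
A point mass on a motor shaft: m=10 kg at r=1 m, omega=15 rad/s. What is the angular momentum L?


Given: m = 10 kg, r = 1 m, omega = 15 rad/s
For a point mass: I = m*r^2
I = 10*1^2 = 10*1 = 10
L = I*omega = 10*15
L = 150 kg*m^2/s

150 kg*m^2/s


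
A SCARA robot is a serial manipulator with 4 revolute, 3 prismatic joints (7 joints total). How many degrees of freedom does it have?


Given: serial robot with 4 revolute, 3 prismatic joints
DOF contribution per joint type: revolute=1, prismatic=1, spherical=3, fixed=0
DOF = 4*1 + 3*1
DOF = 7

7


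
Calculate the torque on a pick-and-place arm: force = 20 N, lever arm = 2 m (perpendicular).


Given: F = 20 N, r = 2 m, angle = 90 deg (perpendicular)
Using tau = F * r * sin(90)
sin(90) = 1
tau = 20 * 2 * 1
tau = 40 Nm

40 Nm


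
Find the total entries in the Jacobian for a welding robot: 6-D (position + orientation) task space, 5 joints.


Given: task space dimension = 6, joints = 5
Jacobian is a 6 x 5 matrix
Total entries = rows * columns
Total = 6 * 5
Total = 30

30


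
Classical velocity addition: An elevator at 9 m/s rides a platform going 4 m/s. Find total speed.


Given: object velocity = 9 m/s, platform velocity = 4 m/s (same direction)
Using classical velocity addition: v_total = v_object + v_platform
v_total = 9 + 4
v_total = 13 m/s

13 m/s


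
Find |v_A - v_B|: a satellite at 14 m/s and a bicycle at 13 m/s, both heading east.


Given: v_A = 14 m/s east, v_B = 13 m/s east
Both move in the same direction; relative speed = |v_A - v_B|
|14 - 13| = |1|
= 1 m/s

1 m/s
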